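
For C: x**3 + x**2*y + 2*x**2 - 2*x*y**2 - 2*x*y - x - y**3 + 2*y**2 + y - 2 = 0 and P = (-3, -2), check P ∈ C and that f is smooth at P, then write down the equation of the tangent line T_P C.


Tangent line at P: 22*x - 28*y + 10 = 0.

Step 1: f(-3, -2) = 0, so P lies on C.
Step 2: partial derivatives
  f_x(x, y) = 3*x**2 + 2*x*y + 4*x - 2*y**2 - 2*y - 1, f_y(x, y) = x**2 - 4*x*y - 2*x - 3*y**2 + 4*y + 1.
  f_x(P) = 22, f_y(P) = -28 (gradient nonzero, so P is smooth).
Step 3: tangent line at P: 22·(x − -3) + -28·(y − -2) = 0.
Expanding: 22*x - 28*y + 10 = 0.


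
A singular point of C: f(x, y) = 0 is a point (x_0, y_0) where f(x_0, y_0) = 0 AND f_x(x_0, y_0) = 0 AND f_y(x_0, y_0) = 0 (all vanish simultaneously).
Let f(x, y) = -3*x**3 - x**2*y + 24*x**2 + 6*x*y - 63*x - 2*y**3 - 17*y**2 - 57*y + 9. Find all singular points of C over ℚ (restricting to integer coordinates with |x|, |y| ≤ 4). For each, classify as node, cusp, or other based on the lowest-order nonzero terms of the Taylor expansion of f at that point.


Singular points: {(3, -3)}; classification: cusp.

Compute partial derivatives:
  f_x = -9*x**2 - 2*x*y + 48*x + 6*y - 63.
  f_y = -x**2 + 6*x - 6*y**2 - 34*y - 57.
Scan x_0 ∈ {−4, ..., 4}. For each x_0, f_y(x_0, y) is a polynomial in y; find its integer roots y ∈ {−4, ..., 4}, then test f_x and f at those candidates.
  x = -4: f_y(-4, y) = -6*y**2 - 34*y - 97; no integer root y with |y| ≤ 4.
  x = -3: f_y(-3, y) = -6*y**2 - 34*y - 84; no integer root y with |y| ≤ 4.
  x = -2: f_y(-2, y) = -6*y**2 - 34*y - 73; no integer root y with |y| ≤ 4.
  x = -1: f_y(-1, y) = -6*y**2 - 34*y - 64; no integer root y with |y| ≤ 4.
  x = 0: f_y(0, y) = -6*y**2 - 34*y - 57; no integer root y with |y| ≤ 4.
  x = 1: f_y(1, y) = -6*y**2 - 34*y - 52; no integer root y with |y| ≤ 4.
  x = 2: f_y(2, y) = -6*y**2 - 34*y - 49; no integer root y with |y| ≤ 4.
  x = 3: f_y(3, y) = -6*y**2 - 34*y - 48; vanishes at y ∈ {-3}. (3, -3): f_x = 0, f = 0 — SINGULAR.
  x = 4: f_y(4, y) = -6*y**2 - 34*y - 49; no integer root y with |y| ≤ 4.
Only singular point on the grid: (3, -3).
Classify: substitute x = 3 + u, y = -3 + v and expand: f = -3*u**3 - u**2*v - 2*v**3 + v**2.
No constant or linear terms (consistent with a singular point). Quadratic part: v**2. Cubic part: -3*u**3 - u**2*v - 2*v**3.
The quadratic part v**2 is a perfect square, so there is a single (double) tangent line v = 0, i.e. y = -3. Restricting the cubic part to that line (v = 0) leaves -3*u**3 ≠ 0, so f is not divisible by v and the branch is v² ≈ 3*u**3 to lowest order — this is a cusp.
Classification: cusp.


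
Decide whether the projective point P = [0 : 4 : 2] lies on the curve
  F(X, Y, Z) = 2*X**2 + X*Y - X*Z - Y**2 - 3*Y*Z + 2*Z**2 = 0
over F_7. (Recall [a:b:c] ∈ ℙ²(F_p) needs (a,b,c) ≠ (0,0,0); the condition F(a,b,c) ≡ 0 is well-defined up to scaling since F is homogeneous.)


F(0,4,2) ≡ 3 (mod 7); P is NOT on the curve.

Evaluate F(0, 4, 2) term-by-term (mod 7).
  2*X**2 ↦ 2·0·1·1 = 0
  X*Y ↦ 1·0·4·1 = 0
  -X*Z ↦ -1·0·1·2 = 0
  -Y**2 ↦ -1·1·16·1 = -16
  -3*Y*Z ↦ -3·1·4·2 = -24
  2*Z**2 ↦ 2·1·1·4 = 8
Sum: F(0, 4, 2) = (0) + (0) + (0) + (-16) + (-24) + (8) = -32.
Reducing mod 7: -32 ≡ 3 (mod 7).
Since F(a, b, c) ≡ 3 ≠ 0 (mod 7), P does NOT lie on the curve.


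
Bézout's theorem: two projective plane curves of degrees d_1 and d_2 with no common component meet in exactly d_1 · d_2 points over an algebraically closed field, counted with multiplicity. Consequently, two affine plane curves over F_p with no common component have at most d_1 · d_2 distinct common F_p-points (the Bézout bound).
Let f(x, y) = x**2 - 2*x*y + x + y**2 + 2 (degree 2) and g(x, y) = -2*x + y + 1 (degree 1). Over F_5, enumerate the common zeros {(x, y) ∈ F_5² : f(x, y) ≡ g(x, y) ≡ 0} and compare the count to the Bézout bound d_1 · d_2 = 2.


Common zeros: {(2, 3), (4, 2)}; count = 2; Bézout bound = 2.

deg(f) = 2, deg(g) = 1, so Bézout bound = 2.
Scan x ∈ F_5. For each x, list the y ∈ F_5 with f(x, y) ≡ 0 and those with g(x, y) ≡ 0 (mod 5); the common zeros in that column are the intersection.
  x = 0: f ≡ 0 at y ∈ ∅; g ≡ 0 at y ∈ {4}; common: ∅.
  x = 1: f ≡ 0 at y ∈ ∅; g ≡ 0 at y ∈ {1}; common: ∅.
  x = 2: f ≡ 0 at y ∈ {1, 3}; g ≡ 0 at y ∈ {3}; common: {3}.
  x = 3: f ≡ 0 at y ∈ {3}; g ≡ 0 at y ∈ {0}; common: ∅.
  x = 4: f ≡ 0 at y ∈ {1, 2}; g ≡ 0 at y ∈ {2}; common: {2}.
Collecting: common zeros = {(2, 3), (4, 2)}, so the count is 2.
Comparison with the Bézout bound: 2 ≤ 2 = deg(f)·deg(g), as expected for curves with no common component (the bound is attained).


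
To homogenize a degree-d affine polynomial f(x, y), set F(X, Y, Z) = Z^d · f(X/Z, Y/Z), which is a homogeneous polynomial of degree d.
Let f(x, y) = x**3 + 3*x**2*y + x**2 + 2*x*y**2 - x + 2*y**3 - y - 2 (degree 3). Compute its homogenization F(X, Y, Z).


F(X, Y, Z) = X**3 + 3*X**2*Y + X**2*Z + 2*X*Y**2 - X*Z**2 + 2*Y**3 - Y*Z**2 - 2*Z**3

deg(f) = 3.
Substitute x = X/Z, y = Y/Z into f, then multiply by Z^3.
  monomial 1·x^3·y^0 ↦ 1·X^3·Y^0·Z^0.
  monomial 3·x^2·y^1 ↦ 3·X^2·Y^1·Z^0.
  monomial 1·x^2·y^0 ↦ 1·X^2·Y^0·Z^1.
  monomial 2·x^1·y^2 ↦ 2·X^1·Y^2·Z^0.
  monomial -1·x^1·y^0 ↦ -1·X^1·Y^0·Z^2.
  monomial 2·x^0·y^3 ↦ 2·X^0·Y^3·Z^0.
  monomial -1·x^0·y^1 ↦ -1·X^0·Y^1·Z^2.
  monomial -2·x^0·y^0 ↦ -2·X^0·Y^0·Z^3.
Collecting: F(X, Y, Z) = X**3 + 3*X**2*Y + X**2*Z + 2*X*Y**2 - X*Z**2 + 2*Y**3 - Y*Z**2 - 2*Z**3.


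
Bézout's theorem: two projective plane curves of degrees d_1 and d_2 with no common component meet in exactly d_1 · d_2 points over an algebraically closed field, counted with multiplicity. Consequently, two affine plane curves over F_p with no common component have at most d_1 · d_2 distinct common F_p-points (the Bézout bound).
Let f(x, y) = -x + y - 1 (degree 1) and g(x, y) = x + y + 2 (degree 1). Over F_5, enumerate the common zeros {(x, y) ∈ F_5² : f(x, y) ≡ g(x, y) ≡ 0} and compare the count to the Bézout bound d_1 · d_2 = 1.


Common zeros: {(1, 2)}; count = 1; Bézout bound = 1.

deg(f) = 1, deg(g) = 1, so Bézout bound = 1.
Scan x ∈ F_5. For each x, list the y ∈ F_5 with f(x, y) ≡ 0 and those with g(x, y) ≡ 0 (mod 5); the common zeros in that column are the intersection.
  x = 0: f ≡ 0 at y ∈ {1}; g ≡ 0 at y ∈ {3}; common: ∅.
  x = 1: f ≡ 0 at y ∈ {2}; g ≡ 0 at y ∈ {2}; common: {2}.
  x = 2: f ≡ 0 at y ∈ {3}; g ≡ 0 at y ∈ {1}; common: ∅.
  x = 3: f ≡ 0 at y ∈ {4}; g ≡ 0 at y ∈ {0}; common: ∅.
  x = 4: f ≡ 0 at y ∈ {0}; g ≡ 0 at y ∈ {4}; common: ∅.
Collecting: common zeros = {(1, 2)}, so the count is 1.
Comparison with the Bézout bound: 1 ≤ 1 = deg(f)·deg(g), as expected for curves with no common component (the bound is attained).


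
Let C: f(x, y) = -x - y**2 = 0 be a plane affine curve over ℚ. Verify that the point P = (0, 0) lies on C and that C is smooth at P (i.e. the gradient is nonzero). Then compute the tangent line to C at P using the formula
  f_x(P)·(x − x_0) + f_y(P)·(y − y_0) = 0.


Tangent line at P: -x = 0.

Step 1: f(0, 0) = 0, so P lies on C.
Step 2: partial derivatives
  f_x(x, y) = -1, f_y(x, y) = -2*y.
  f_x(P) = -1, f_y(P) = 0 (gradient nonzero, so P is smooth).
Step 3: tangent line at P: -1·(x − 0) + 0·(y − 0) = 0.
Expanding: -x = 0.


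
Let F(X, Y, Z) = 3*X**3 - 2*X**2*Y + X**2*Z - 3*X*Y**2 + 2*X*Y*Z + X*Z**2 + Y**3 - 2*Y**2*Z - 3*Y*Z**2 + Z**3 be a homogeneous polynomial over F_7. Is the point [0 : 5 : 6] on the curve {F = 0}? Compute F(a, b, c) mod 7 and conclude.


F(0,5,6) ≡ 5 (mod 7); P is NOT on the curve.

Evaluate F(0, 5, 6) term-by-term (mod 7).
  3*X**3 ↦ 3·0·1·1 = 0
  -2*X**2*Y ↦ -2·0·5·1 = 0
  X**2*Z ↦ 1·0·1·6 = 0
  -3*X*Y**2 ↦ -3·0·25·1 = 0
  2*X*Y*Z ↦ 2·0·5·6 = 0
  X*Z**2 ↦ 1·0·1·36 = 0
  Y**3 ↦ 1·1·125·1 = 125
  -2*Y**2*Z ↦ -2·1·25·6 = -300
  -3*Y*Z**2 ↦ -3·1·5·36 = -540
  Z**3 ↦ 1·1·1·216 = 216
Sum: F(0, 5, 6) = (0) + (0) + (0) + (0) + (0) + (0) + (125) + (-300) + (-540) + (216) = -499.
Reducing mod 7: -499 ≡ 5 (mod 7).
Since F(a, b, c) ≡ 5 ≠ 0 (mod 7), P does NOT lie on the curve.


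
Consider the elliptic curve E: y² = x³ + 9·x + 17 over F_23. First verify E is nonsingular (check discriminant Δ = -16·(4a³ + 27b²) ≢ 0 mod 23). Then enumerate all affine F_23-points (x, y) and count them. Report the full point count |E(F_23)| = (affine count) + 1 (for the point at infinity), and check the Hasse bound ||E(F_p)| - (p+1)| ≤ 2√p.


Affine points = {(1, 2), (1, 21), (3, 5), (3, 18), (4, 5), (4, 18), (5, 7), (5, 16), (7, 3), (7, 20), (8, 7), (8, 16), (10, 7), (10, 16), (12, 6), (12, 17), (13, 10), (13, 13), (14, 9), (14, 14), (15, 10), (15, 13), (16, 5), (16, 18), (17, 0), (18, 10), (18, 13), (19, 3), (19, 20), (20, 3), (20, 20)}; affine count = 31; |E(F_23)| = 32.

Discriminant check: Δ ∝ 4a³ + 27b² = 4·9³ + 27·17² = 4·729 + 27·289 ≡ 1 (mod 23). Nonzero ⇒ E is nonsingular.
For each x ∈ F_23, compute rhs = x³ + 9·x + 17 mod 23, then count y ∈ F_23 with y² ≡ rhs.
  x = 0: rhs = 17, matching y values: none (0 points).
  x = 1: rhs = 4, matching y values: 2, 21 (2 points).
  x = 2: rhs = 20, matching y values: none (0 points).
  x = 3: rhs = 2, matching y values: 5, 18 (2 points).
  x = 4: rhs = 2, matching y values: 5, 18 (2 points).
  x = 5: rhs = 3, matching y values: 7, 16 (2 points).
  x = 6: rhs = 11, matching y values: none (0 points).
  x = 7: rhs = 9, matching y values: 3, 20 (2 points).
  x = 8: rhs = 3, matching y values: 7, 16 (2 points).
  x = 9: rhs = 22, matching y values: none (0 points).
  x = 10: rhs = 3, matching y values: 7, 16 (2 points).
  x = 11: rhs = 21, matching y values: none (0 points).
  x = 12: rhs = 13, matching y values: 6, 17 (2 points).
  x = 13: rhs = 8, matching y values: 10, 13 (2 points).
  x = 14: rhs = 12, matching y values: 9, 14 (2 points).
  x = 15: rhs = 8, matching y values: 10, 13 (2 points).
  x = 16: rhs = 2, matching y values: 5, 18 (2 points).
  x = 17: rhs = 0, matching y values: 0 (1 points).
  x = 18: rhs = 8, matching y values: 10, 13 (2 points).
  x = 19: rhs = 9, matching y values: 3, 20 (2 points).
  x = 20: rhs = 9, matching y values: 3, 20 (2 points).
  x = 21: rhs = 14, matching y values: none (0 points).
  x = 22: rhs = 7, matching y values: none (0 points).
Total affine count: 31.
Full point count |E(F_23)| = 31 + 1 = 32.
Hasse bound: |32 − (23+1)| = |8| = 8 ≤ 2√23 ≈ 9.5917 ✓.


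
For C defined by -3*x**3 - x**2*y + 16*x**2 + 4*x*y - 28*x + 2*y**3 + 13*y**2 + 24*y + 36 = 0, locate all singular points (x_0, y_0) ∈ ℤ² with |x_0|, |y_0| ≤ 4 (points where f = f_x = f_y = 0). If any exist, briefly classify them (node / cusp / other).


Singular points: {(2, -2)}; classification: cusp.

Compute partial derivatives:
  f_x = -9*x**2 - 2*x*y + 32*x + 4*y - 28.
  f_y = -x**2 + 4*x + 6*y**2 + 26*y + 24.
Scan x_0 ∈ {−4, ..., 4}. For each x_0, f_y(x_0, y) is a polynomial in y; find its integer roots y ∈ {−4, ..., 4}, then test f_x and f at those candidates.
  x = -4: f_y(-4, y) = 6*y**2 + 26*y - 8; no integer root y with |y| ≤ 4.
  x = -3: f_y(-3, y) = 6*y**2 + 26*y + 3; no integer root y with |y| ≤ 4.
  x = -2: f_y(-2, y) = 6*y**2 + 26*y + 12; no integer root y with |y| ≤ 4.
  x = -1: f_y(-1, y) = 6*y**2 + 26*y + 19; no integer root y with |y| ≤ 4.
  x = 0: f_y(0, y) = 6*y**2 + 26*y + 24; vanishes at y ∈ {-3}. (0, -3): f_x = -40 ≠ 0.
  x = 1: f_y(1, y) = 6*y**2 + 26*y + 27; no integer root y with |y| ≤ 4.
  x = 2: f_y(2, y) = 6*y**2 + 26*y + 28; vanishes at y ∈ {-2}. (2, -2): f_x = 0, f = 0 — SINGULAR.
  x = 3: f_y(3, y) = 6*y**2 + 26*y + 27; no integer root y with |y| ≤ 4.
  x = 4: f_y(4, y) = 6*y**2 + 26*y + 24; vanishes at y ∈ {-3}. (4, -3): f_x = -32 ≠ 0.
Only singular point on the grid: (2, -2).
Classify: substitute x = 2 + u, y = -2 + v and expand: f = -3*u**3 - u**2*v + 2*v**3 + v**2.
No constant or linear terms (consistent with a singular point). Quadratic part: v**2. Cubic part: -3*u**3 - u**2*v + 2*v**3.
The quadratic part v**2 is a perfect square, so there is a single (double) tangent line v = 0, i.e. y = -2. Restricting the cubic part to that line (v = 0) leaves -3*u**3 ≠ 0, so f is not divisible by v and the branch is v² ≈ 3*u**3 to lowest order — this is a cusp.
Classification: cusp.


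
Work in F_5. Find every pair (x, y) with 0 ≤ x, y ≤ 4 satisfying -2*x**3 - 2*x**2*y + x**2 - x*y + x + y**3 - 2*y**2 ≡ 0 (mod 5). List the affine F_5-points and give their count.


Affine F_5-points: {(0, 0), (0, 2), (1, 0), (1, 3), (1, 4), (2, 0), (2, 2), (4, 1), (4, 2), (4, 4)}; count = 10.

For each of the 25 pairs (x, y) ∈ F_5², evaluate f(x, y) mod 5. Record the zeros.
  x = 0: [0↦0, 1↦4, 2↦0, 3↦4, 4↦2]  zeros at y ∈ {0, 2}
  x = 1: [0↦0, 1↦1, 2↦4, 3↦0, 4↦0]  zeros at y ∈ {0, 3, 4}
  x = 2: [0↦0, 1↦4, 2↦0, 3↦4, 4↦2]  zeros at y ∈ {0, 2}
  x = 3: [0↦3, 1↦1, 2↦1, 3↦4, 4↦1]  zeros at y ∈ ∅
  x = 4: [0↦2, 1↦0, 2↦0, 3↦3, 4↦0]  zeros at y ∈ {1, 2, 4}
Collecting zeros: affine points = {(0, 0), (0, 2), (1, 0), (1, 3), (1, 4), (2, 0), (2, 2), (4, 1), (4, 2), (4, 4)}.
Total count |C(F_5)_aff| = 10.


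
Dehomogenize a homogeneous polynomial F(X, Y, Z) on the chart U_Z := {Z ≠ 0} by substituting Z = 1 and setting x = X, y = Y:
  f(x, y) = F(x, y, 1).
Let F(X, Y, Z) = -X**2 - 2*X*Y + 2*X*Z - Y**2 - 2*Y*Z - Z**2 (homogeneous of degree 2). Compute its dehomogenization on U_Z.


f(x, y) = -x**2 - 2*x*y + 2*x - y**2 - 2*y - 1

On U_Z we set Z = 1. Each monomial c·X^i·Y^j·Z^k in F becomes c·x^i·y^j·1^k = c·x^i·y^j.
Substituting Z = 1: F(X, Y, 1) = -x**2 - 2*x*y + 2*x - y**2 - 2*y - 1.
Note: deg(f) ≤ deg(F) = 2; strict inequality happens when F is divisible by Z (lost terms).


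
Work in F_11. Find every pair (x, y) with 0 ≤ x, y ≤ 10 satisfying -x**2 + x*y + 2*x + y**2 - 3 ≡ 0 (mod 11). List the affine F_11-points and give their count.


Affine F_11-points: {(0, 5), (0, 6), (1, 1), (1, 9), (2, 1), (2, 8), (3, 4), (4, 0), (4, 7), (5, 7), (5, 10), (6, 2), (6, 3), (7, 5), (7, 10), (8, 6), (8, 8), (9, 0), (9, 2), (10, 3), (10, 9)}; count = 21.

For each of the 121 pairs (x, y) ∈ F_11², evaluate f(x, y) mod 11. Record the zeros.
  x = 0: [0↦8, 1↦9, 2↦1, 3↦6, 4↦2, 5↦0, 6↦0, 7↦2, 8↦6, 9↦1, 10↦9]  zeros at y ∈ {5, 6}
  x = 1: [0↦9, 1↦0, 2↦4, 3↦10, 4↦7, 5↦6, 6↦7, 7↦10, 8↦4, 9↦0, 10↦9]  zeros at y ∈ {1, 9}
  x = 2: [0↦8, 1↦0, 2↦5, 3↦1, 4↦10, 5↦10, 6↦1, 7↦5, 8↦0, 9↦8, 10↦7]  zeros at y ∈ {1, 8}
  x = 3: [0↦5, 1↦9, 2↦4, 3↦1, 4↦0, 5↦1, 6↦4, 7↦9, 8↦5, 9↦3, 10↦3]  zeros at y ∈ {4}
  x = 4: [0↦0, 1↦5, 2↦1, 3↦10, 4↦10, 5↦1, 6↦5, 7↦0, 8↦8, 9↦7, 10↦8]  zeros at y ∈ {0, 7}
  x = 5: [0↦4, 1↦10, 2↦7, 3↦6, 4↦7, 5↦10, 6↦4, 7↦0, 8↦9, 9↦9, 10↦0]  zeros at y ∈ {7, 10}
  x = 6: [0↦6, 1↦2, 2↦0, 3↦0, 4↦2, 5↦6, 6↦1, 7↦9, 8↦8, 9↦9, 10↦1]  zeros at y ∈ {2, 3}
  x = 7: [0↦6, 1↦3, 2↦2, 3↦3, 4↦6, 5↦0, 6↦7, 7↦5, 8↦5, 9↦7, 10↦0]  zeros at y ∈ {5, 10}
  x = 8: [0↦4, 1↦2, 2↦2, 3↦4, 4↦8, 5↦3, 6↦0, 7↦10, 8↦0, 9↦3, 10↦8]  zeros at y ∈ {6, 8}
  x = 9: [0↦0, 1↦10, 2↦0, 3↦3, 4↦8, 5↦4, 6↦2, 7↦2, 8↦4, 9↦8, 10↦3]  zeros at y ∈ {0, 2}
  x = 10: [0↦5, 1↦5, 2↦7, 3↦0, 4↦6, 5↦3, 6↦2, 7↦3, 8↦6, 9↦0, 10↦7]  zeros at y ∈ {3, 9}
Collecting zeros: affine points = {(0, 5), (0, 6), (1, 1), (1, 9), (2, 1), (2, 8), (3, 4), (4, 0), (4, 7), (5, 7), (5, 10), (6, 2), (6, 3), (7, 5), (7, 10), (8, 6), (8, 8), (9, 0), (9, 2), (10, 3), (10, 9)}.
Total count |C(F_11)_aff| = 21.


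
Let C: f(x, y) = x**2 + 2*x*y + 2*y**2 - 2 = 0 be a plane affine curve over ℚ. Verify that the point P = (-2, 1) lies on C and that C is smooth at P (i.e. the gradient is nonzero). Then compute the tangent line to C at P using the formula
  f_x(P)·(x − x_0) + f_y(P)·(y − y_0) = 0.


Tangent line at P: -2*x - 4 = 0.

Step 1: f(-2, 1) = 0, so P lies on C.
Step 2: partial derivatives
  f_x(x, y) = 2*x + 2*y, f_y(x, y) = 2*x + 4*y.
  f_x(P) = -2, f_y(P) = 0 (gradient nonzero, so P is smooth).
Step 3: tangent line at P: -2·(x − -2) + 0·(y − 1) = 0.
Expanding: -2*x - 4 = 0.


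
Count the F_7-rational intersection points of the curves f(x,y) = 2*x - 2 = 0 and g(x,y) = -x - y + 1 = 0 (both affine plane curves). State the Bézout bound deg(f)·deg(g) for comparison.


Common zeros: {(1, 0)}; count = 1; Bézout bound = 1.

deg(f) = 1, deg(g) = 1, so Bézout bound = 1.
Scan x ∈ F_7. For each x, list the y ∈ F_7 with f(x, y) ≡ 0 and those with g(x, y) ≡ 0 (mod 7); the common zeros in that column are the intersection.
  x = 0: f ≡ 0 at y ∈ ∅; g ≡ 0 at y ∈ {1}; common: ∅.
  x = 1: f ≡ 0 at y ∈ {0, 1, 2, 3, 4, 5, 6}; g ≡ 0 at y ∈ {0}; common: {0}.
  x = 2: f ≡ 0 at y ∈ ∅; g ≡ 0 at y ∈ {6}; common: ∅.
  x = 3: f ≡ 0 at y ∈ ∅; g ≡ 0 at y ∈ {5}; common: ∅.
  x = 4: f ≡ 0 at y ∈ ∅; g ≡ 0 at y ∈ {4}; common: ∅.
  x = 5: f ≡ 0 at y ∈ ∅; g ≡ 0 at y ∈ {3}; common: ∅.
  x = 6: f ≡ 0 at y ∈ ∅; g ≡ 0 at y ∈ {2}; common: ∅.
Collecting: common zeros = {(1, 0)}, so the count is 1.
Comparison with the Bézout bound: 1 ≤ 1 = deg(f)·deg(g), as expected for curves with no common component (the bound is attained).


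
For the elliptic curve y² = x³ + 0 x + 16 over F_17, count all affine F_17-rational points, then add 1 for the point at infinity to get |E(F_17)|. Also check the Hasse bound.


Affine points = {(0, 4), (0, 13), (1, 0), (3, 3), (3, 14), (7, 6), (7, 11), (8, 1), (8, 16), (10, 8), (10, 9), (11, 2), (11, 15), (15, 5), (15, 12), (16, 7), (16, 10)}; affine count = 17; |E(F_17)| = 18.

Discriminant check: Δ ∝ 4a³ + 27b² = 4·0³ + 27·16² = 4·0 + 27·256 ≡ 10 (mod 17). Nonzero ⇒ E is nonsingular.
For each x ∈ F_17, compute rhs = x³ + 0·x + 16 mod 17, then count y ∈ F_17 with y² ≡ rhs.
  x = 0: rhs = 16, matching y values: 4, 13 (2 points).
  x = 1: rhs = 0, matching y values: 0 (1 points).
  x = 2: rhs = 7, matching y values: none (0 points).
  x = 3: rhs = 9, matching y values: 3, 14 (2 points).
  x = 4: rhs = 12, matching y values: none (0 points).
  x = 5: rhs = 5, matching y values: none (0 points).
  x = 6: rhs = 11, matching y values: none (0 points).
  x = 7: rhs = 2, matching y values: 6, 11 (2 points).
  x = 8: rhs = 1, matching y values: 1, 16 (2 points).
  x = 9: rhs = 14, matching y values: none (0 points).
  x = 10: rhs = 13, matching y values: 8, 9 (2 points).
  x = 11: rhs = 4, matching y values: 2, 15 (2 points).
  x = 12: rhs = 10, matching y values: none (0 points).
  x = 13: rhs = 3, matching y values: none (0 points).
  x = 14: rhs = 6, matching y values: none (0 points).
  x = 15: rhs = 8, matching y values: 5, 12 (2 points).
  x = 16: rhs = 15, matching y values: 7, 10 (2 points).
Total affine count: 17.
Full point count |E(F_17)| = 17 + 1 = 18.
Hasse bound: |18 − (17+1)| = |0| = 0 ≤ 2√17 ≈ 8.2462 ✓.


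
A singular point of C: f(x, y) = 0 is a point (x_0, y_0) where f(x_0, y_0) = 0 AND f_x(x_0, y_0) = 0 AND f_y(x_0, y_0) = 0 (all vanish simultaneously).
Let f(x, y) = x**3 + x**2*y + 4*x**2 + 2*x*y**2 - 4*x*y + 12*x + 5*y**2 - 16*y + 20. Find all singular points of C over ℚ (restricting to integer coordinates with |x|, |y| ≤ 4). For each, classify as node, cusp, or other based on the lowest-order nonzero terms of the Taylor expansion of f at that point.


Singular points: {(-2, 2)}; classification: cusp.

Compute partial derivatives:
  f_x = 3*x**2 + 2*x*y + 8*x + 2*y**2 - 4*y + 12.
  f_y = x**2 + 4*x*y - 4*x + 10*y - 16.
Scan x_0 ∈ {−4, ..., 4}. For each x_0, f_y(x_0, y) is a polynomial in y; find its integer roots y ∈ {−4, ..., 4}, then test f_x and f at those candidates.
  x = -4: f_y(-4, y) = 16 - 6*y; no integer root y with |y| ≤ 4.
  x = -3: f_y(-3, y) = 5 - 2*y; no integer root y with |y| ≤ 4.
  x = -2: f_y(-2, y) = 2*y - 4; vanishes at y ∈ {2}. (-2, 2): f_x = 0, f = 0 — SINGULAR.
  x = -1: f_y(-1, y) = 6*y - 11; no integer root y with |y| ≤ 4.
  x = 0: f_y(0, y) = 10*y - 16; no integer root y with |y| ≤ 4.
  x = 1: f_y(1, y) = 14*y - 19; no integer root y with |y| ≤ 4.
  x = 2: f_y(2, y) = 18*y - 20; no integer root y with |y| ≤ 4.
  x = 3: f_y(3, y) = 22*y - 19; no integer root y with |y| ≤ 4.
  x = 4: f_y(4, y) = 26*y - 16; no integer root y with |y| ≤ 4.
Only singular point on the grid: (-2, 2).
Classify: substitute x = -2 + u, y = 2 + v and expand: f = u**3 + u**2*v + 2*u*v**2 + v**2.
No constant or linear terms (consistent with a singular point). Quadratic part: v**2. Cubic part: u**3 + u**2*v + 2*u*v**2.
The quadratic part v**2 is a perfect square, so there is a single (double) tangent line v = 0, i.e. y = 2. Restricting the cubic part to that line (v = 0) leaves u**3 ≠ 0, so f is not divisible by v and the branch is v² ≈ -u**3 to lowest order — this is a cusp.
Classification: cusp.


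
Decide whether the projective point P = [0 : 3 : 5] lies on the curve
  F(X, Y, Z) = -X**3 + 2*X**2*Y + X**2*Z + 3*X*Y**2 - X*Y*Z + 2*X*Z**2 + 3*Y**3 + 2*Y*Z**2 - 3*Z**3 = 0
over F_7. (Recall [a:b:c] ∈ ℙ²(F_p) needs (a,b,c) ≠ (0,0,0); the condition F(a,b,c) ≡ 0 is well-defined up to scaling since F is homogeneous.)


F(0,3,5) ≡ 3 (mod 7); P is NOT on the curve.

Evaluate F(0, 3, 5) term-by-term (mod 7).
  -X**3 ↦ -1·0·1·1 = 0
  2*X**2*Y ↦ 2·0·3·1 = 0
  X**2*Z ↦ 1·0·1·5 = 0
  3*X*Y**2 ↦ 3·0·9·1 = 0
  -X*Y*Z ↦ -1·0·3·5 = 0
  2*X*Z**2 ↦ 2·0·1·25 = 0
  3*Y**3 ↦ 3·1·27·1 = 81
  2*Y*Z**2 ↦ 2·1·3·25 = 150
  -3*Z**3 ↦ -3·1·1·125 = -375
Sum: F(0, 3, 5) = (0) + (0) + (0) + (0) + (0) + (0) + (81) + (150) + (-375) = -144.
Reducing mod 7: -144 ≡ 3 (mod 7).
Since F(a, b, c) ≡ 3 ≠ 0 (mod 7), P does NOT lie on the curve.


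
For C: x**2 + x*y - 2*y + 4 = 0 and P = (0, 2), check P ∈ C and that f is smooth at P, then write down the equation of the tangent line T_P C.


Tangent line at P: 2*x - 2*y + 4 = 0.

Step 1: f(0, 2) = 0, so P lies on C.
Step 2: partial derivatives
  f_x(x, y) = 2*x + y, f_y(x, y) = x - 2.
  f_x(P) = 2, f_y(P) = -2 (gradient nonzero, so P is smooth).
Step 3: tangent line at P: 2·(x − 0) + -2·(y − 2) = 0.
Expanding: 2*x - 2*y + 4 = 0.


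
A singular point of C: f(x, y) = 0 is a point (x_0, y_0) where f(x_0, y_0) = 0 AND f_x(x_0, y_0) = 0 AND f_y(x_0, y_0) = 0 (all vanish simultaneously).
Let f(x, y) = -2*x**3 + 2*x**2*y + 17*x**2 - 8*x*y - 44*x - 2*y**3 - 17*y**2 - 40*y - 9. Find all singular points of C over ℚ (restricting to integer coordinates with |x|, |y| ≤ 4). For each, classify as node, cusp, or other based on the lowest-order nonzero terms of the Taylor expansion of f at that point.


Singular points: {(2, -3)}; classification: node.

Compute partial derivatives:
  f_x = -6*x**2 + 4*x*y + 34*x - 8*y - 44.
  f_y = 2*x**2 - 8*x - 6*y**2 - 34*y - 40.
Scan x_0 ∈ {−4, ..., 4}. For each x_0, f_y(x_0, y) is a polynomial in y; find its integer roots y ∈ {−4, ..., 4}, then test f_x and f at those candidates.
  x = -4: f_y(-4, y) = -6*y**2 - 34*y + 24; no integer root y with |y| ≤ 4.
  x = -3: f_y(-3, y) = -6*y**2 - 34*y + 2; no integer root y with |y| ≤ 4.
  x = -2: f_y(-2, y) = -6*y**2 - 34*y - 16; no integer root y with |y| ≤ 4.
  x = -1: f_y(-1, y) = -6*y**2 - 34*y - 30; no integer root y with |y| ≤ 4.
  x = 0: f_y(0, y) = -6*y**2 - 34*y - 40; vanishes at y ∈ {-4}. (0, -4): f_x = -12 ≠ 0.
  x = 1: f_y(1, y) = -6*y**2 - 34*y - 46; no integer root y with |y| ≤ 4.
  x = 2: f_y(2, y) = -6*y**2 - 34*y - 48; vanishes at y ∈ {-3}. (2, -3): f_x = 0, f = 0 — SINGULAR.
  x = 3: f_y(3, y) = -6*y**2 - 34*y - 46; no integer root y with |y| ≤ 4.
  x = 4: f_y(4, y) = -6*y**2 - 34*y - 40; vanishes at y ∈ {-4}. (4, -4): f_x = -36 ≠ 0.
Only singular point on the grid: (2, -3).
Classify: substitute x = 2 + u, y = -3 + v and expand: f = -2*u**3 + 2*u**2*v - u**2 - 2*v**3 + v**2.
No constant or linear terms (consistent with a singular point). Quadratic part: -u**2 + v**2. Cubic part: -2*u**3 + 2*u**2*v - 2*v**3.
The quadratic part v**2 - u**2 = (v − u)(v + u) splits into two distinct linear factors, so there are two distinct tangent lines y − -3 = ±(x − 2) — this is a node (ordinary double point).
Classification: node.


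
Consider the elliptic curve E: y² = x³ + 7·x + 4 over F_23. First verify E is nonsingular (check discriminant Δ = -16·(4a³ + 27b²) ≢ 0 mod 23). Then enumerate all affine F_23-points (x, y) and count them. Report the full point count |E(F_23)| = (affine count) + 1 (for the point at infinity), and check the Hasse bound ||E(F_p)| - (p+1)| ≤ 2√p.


Affine points = {(0, 2), (0, 21), (1, 9), (1, 14), (2, 7), (2, 16), (3, 11), (3, 12), (4, 2), (4, 21), (5, 7), (5, 16), (6, 3), (6, 20), (10, 4), (10, 19), (11, 3), (11, 20), (16, 7), (16, 16), (19, 2), (19, 21), (20, 5), (20, 18)}; affine count = 24; |E(F_23)| = 25.

Discriminant check: Δ ∝ 4a³ + 27b² = 4·7³ + 27·4² = 4·343 + 27·16 ≡ 10 (mod 23). Nonzero ⇒ E is nonsingular.
For each x ∈ F_23, compute rhs = x³ + 7·x + 4 mod 23, then count y ∈ F_23 with y² ≡ rhs.
  x = 0: rhs = 4, matching y values: 2, 21 (2 points).
  x = 1: rhs = 12, matching y values: 9, 14 (2 points).
  x = 2: rhs = 3, matching y values: 7, 16 (2 points).
  x = 3: rhs = 6, matching y values: 11, 12 (2 points).
  x = 4: rhs = 4, matching y values: 2, 21 (2 points).
  x = 5: rhs = 3, matching y values: 7, 16 (2 points).
  x = 6: rhs = 9, matching y values: 3, 20 (2 points).
  x = 7: rhs = 5, matching y values: none (0 points).
  x = 8: rhs = 20, matching y values: none (0 points).
  x = 9: rhs = 14, matching y values: none (0 points).
  x = 10: rhs = 16, matching y values: 4, 19 (2 points).
  x = 11: rhs = 9, matching y values: 3, 20 (2 points).
  x = 12: rhs = 22, matching y values: none (0 points).
  x = 13: rhs = 15, matching y values: none (0 points).
  x = 14: rhs = 17, matching y values: none (0 points).
  x = 15: rhs = 11, matching y values: none (0 points).
  x = 16: rhs = 3, matching y values: 7, 16 (2 points).
  x = 17: rhs = 22, matching y values: none (0 points).
  x = 18: rhs = 5, matching y values: none (0 points).
  x = 19: rhs = 4, matching y values: 2, 21 (2 points).
  x = 20: rhs = 2, matching y values: 5, 18 (2 points).
  x = 21: rhs = 5, matching y values: none (0 points).
  x = 22: rhs = 19, matching y values: none (0 points).
Total affine count: 24.
Full point count |E(F_23)| = 24 + 1 = 25.
Hasse bound: |25 − (23+1)| = |1| = 1 ≤ 2√23 ≈ 9.5917 ✓.


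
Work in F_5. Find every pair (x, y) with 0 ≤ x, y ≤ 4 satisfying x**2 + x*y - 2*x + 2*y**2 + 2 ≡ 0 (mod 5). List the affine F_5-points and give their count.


Affine F_5-points: {(0, 2), (0, 3), (3, 0), (3, 1), (4, 0), (4, 3)}; count = 6.

For each of the 25 pairs (x, y) ∈ F_5², evaluate f(x, y) mod 5. Record the zeros.
  x = 0: [0↦2, 1↦4, 2↦0, 3↦0, 4↦4]  zeros at y ∈ {2, 3}
  x = 1: [0↦1, 1↦4, 2↦1, 3↦2, 4↦2]  zeros at y ∈ ∅
  x = 2: [0↦2, 1↦1, 2↦4, 3↦1, 4↦2]  zeros at y ∈ ∅
  x = 3: [0↦0, 1↦0, 2↦4, 3↦2, 4↦4]  zeros at y ∈ {0, 1}
  x = 4: [0↦0, 1↦1, 2↦1, 3↦0, 4↦3]  zeros at y ∈ {0, 3}
Collecting zeros: affine points = {(0, 2), (0, 3), (3, 0), (3, 1), (4, 0), (4, 3)}.
Total count |C(F_5)_aff| = 6.


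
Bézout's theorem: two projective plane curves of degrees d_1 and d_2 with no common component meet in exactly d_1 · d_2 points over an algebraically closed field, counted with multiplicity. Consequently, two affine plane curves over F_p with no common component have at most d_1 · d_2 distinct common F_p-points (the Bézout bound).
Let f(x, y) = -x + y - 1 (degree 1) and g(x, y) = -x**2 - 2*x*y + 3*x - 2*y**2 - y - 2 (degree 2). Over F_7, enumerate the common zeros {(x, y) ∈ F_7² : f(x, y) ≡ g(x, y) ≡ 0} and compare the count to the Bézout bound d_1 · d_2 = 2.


Common zeros: {(1, 2)}; count = 1; Bézout bound = 2.

deg(f) = 1, deg(g) = 2, so Bézout bound = 2.
Scan x ∈ F_7. For each x, list the y ∈ F_7 with f(x, y) ≡ 0 and those with g(x, y) ≡ 0 (mod 7); the common zeros in that column are the intersection.
  x = 0: f ≡ 0 at y ∈ {1}; g ≡ 0 at y ∈ ∅; common: ∅.
  x = 1: f ≡ 0 at y ∈ {2}; g ≡ 0 at y ∈ {0, 2}; common: {2}.
  x = 2: f ≡ 0 at y ∈ {3}; g ≡ 0 at y ∈ {0, 1}; common: ∅.
  x = 3: f ≡ 0 at y ∈ {4}; g ≡ 0 at y ∈ ∅; common: ∅.
  x = 4: f ≡ 0 at y ∈ {5}; g ≡ 0 at y ∈ ∅; common: ∅.
  x = 5: f ≡ 0 at y ∈ {6}; g ≡ 0 at y ∈ {2, 3}; common: ∅.
  x = 6: f ≡ 0 at y ∈ {0}; g ≡ 0 at y ∈ {1, 3}; common: ∅.
Collecting: common zeros = {(1, 2)}, so the count is 1.
Comparison with the Bézout bound: 1 ≤ 2 = deg(f)·deg(g), as expected for curves with no common component (the affine F_7-count falls short of the bound because intersections may lie at infinity, over extension fields, or carry multiplicity).


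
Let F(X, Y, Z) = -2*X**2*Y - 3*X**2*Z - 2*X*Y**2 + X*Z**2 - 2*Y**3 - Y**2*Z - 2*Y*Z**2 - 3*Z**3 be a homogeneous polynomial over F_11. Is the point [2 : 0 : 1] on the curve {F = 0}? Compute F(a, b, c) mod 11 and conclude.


F(2,0,1) ≡ 9 (mod 11); P is NOT on the curve.

Evaluate F(2, 0, 1) term-by-term (mod 11).
  -2*X**2*Y ↦ -2·4·0·1 = 0
  -3*X**2*Z ↦ -3·4·1·1 = -12
  -2*X*Y**2 ↦ -2·2·0·1 = 0
  X*Z**2 ↦ 1·2·1·1 = 2
  -2*Y**3 ↦ -2·1·0·1 = 0
  -Y**2*Z ↦ -1·1·0·1 = 0
  -2*Y*Z**2 ↦ -2·1·0·1 = 0
  -3*Z**3 ↦ -3·1·1·1 = -3
Sum: F(2, 0, 1) = (0) + (-12) + (0) + (2) + (0) + (0) + (0) + (-3) = -13.
Reducing mod 11: -13 ≡ 9 (mod 11).
Since F(a, b, c) ≡ 9 ≠ 0 (mod 11), P does NOT lie on the curve.


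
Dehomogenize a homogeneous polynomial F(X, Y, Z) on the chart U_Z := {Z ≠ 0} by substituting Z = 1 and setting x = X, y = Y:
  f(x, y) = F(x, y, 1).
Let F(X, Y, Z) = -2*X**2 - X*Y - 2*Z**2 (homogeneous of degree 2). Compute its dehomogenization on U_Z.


f(x, y) = -2*x**2 - x*y - 2

On U_Z we set Z = 1. Each monomial c·X^i·Y^j·Z^k in F becomes c·x^i·y^j·1^k = c·x^i·y^j.
Substituting Z = 1: F(X, Y, 1) = -2*x**2 - x*y - 2.
Note: deg(f) ≤ deg(F) = 2; strict inequality happens when F is divisible by Z (lost terms).


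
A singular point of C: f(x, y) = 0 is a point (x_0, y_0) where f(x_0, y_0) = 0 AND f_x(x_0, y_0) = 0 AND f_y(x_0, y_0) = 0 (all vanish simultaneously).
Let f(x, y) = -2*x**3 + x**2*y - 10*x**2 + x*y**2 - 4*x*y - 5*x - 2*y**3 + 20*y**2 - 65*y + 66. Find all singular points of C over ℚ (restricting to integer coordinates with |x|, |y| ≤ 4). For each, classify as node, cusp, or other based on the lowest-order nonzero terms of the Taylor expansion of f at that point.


Singular points: {(-1, 3)}; classification: node.

Compute partial derivatives:
  f_x = -6*x**2 + 2*x*y - 20*x + y**2 - 4*y - 5.
  f_y = x**2 + 2*x*y - 4*x - 6*y**2 + 40*y - 65.
Scan x_0 ∈ {−4, ..., 4}. For each x_0, f_y(x_0, y) is a polynomial in y; find its integer roots y ∈ {−4, ..., 4}, then test f_x and f at those candidates.
  x = -4: f_y(-4, y) = -6*y**2 + 32*y - 33; no integer root y with |y| ≤ 4.
  x = -3: f_y(-3, y) = -6*y**2 + 34*y - 44; vanishes at y ∈ {2}. (-3, 2): f_x = -15 ≠ 0.
  x = -2: f_y(-2, y) = -6*y**2 + 36*y - 53; no integer root y with |y| ≤ 4.
  x = -1: f_y(-1, y) = -6*y**2 + 38*y - 60; vanishes at y ∈ {3}. (-1, 3): f_x = 0, f = 0 — SINGULAR.
  x = 0: f_y(0, y) = -6*y**2 + 40*y - 65; no integer root y with |y| ≤ 4.
  x = 1: f_y(1, y) = -6*y**2 + 42*y - 68; no integer root y with |y| ≤ 4.
  x = 2: f_y(2, y) = -6*y**2 + 44*y - 69; no integer root y with |y| ≤ 4.
  x = 3: f_y(3, y) = -6*y**2 + 46*y - 68; vanishes at y ∈ {2}. (3, 2): f_x = -111 ≠ 0.
  x = 4: f_y(4, y) = -6*y**2 + 48*y - 65; no integer root y with |y| ≤ 4.
Only singular point on the grid: (-1, 3).
Classify: substitute x = -1 + u, y = 3 + v and expand: f = -2*u**3 + u**2*v - u**2 + u*v**2 - 2*v**3 + v**2.
No constant or linear terms (consistent with a singular point). Quadratic part: -u**2 + v**2. Cubic part: -2*u**3 + u**2*v + u*v**2 - 2*v**3.
The quadratic part v**2 - u**2 = (v − u)(v + u) splits into two distinct linear factors, so there are two distinct tangent lines y − 3 = ±(x − -1) — this is a node (ordinary double point).
Classification: node.


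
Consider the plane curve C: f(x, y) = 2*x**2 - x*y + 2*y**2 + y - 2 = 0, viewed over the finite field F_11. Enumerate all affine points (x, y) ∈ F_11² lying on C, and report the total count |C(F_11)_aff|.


Affine F_11-points: {(1, 0), (4, 9), (6, 9), (6, 10), (7, 6), (7, 8), (8, 1), (8, 8), (9, 1), (9, 3), (10, 0), (10, 10)}; count = 12.

For each of the 121 pairs (x, y) ∈ F_11², evaluate f(x, y) mod 11. Record the zeros.
  x = 0: [0↦9, 1↦1, 2↦8, 3↦8, 4↦1, 5↦9, 6↦10, 7↦4, 8↦2, 9↦4, 10↦10]  zeros at y ∈ ∅
  x = 1: [0↦0, 1↦2, 2↦8, 3↦7, 4↦10, 5↦6, 6↦6, 7↦10, 8↦7, 9↦8, 10↦2]  zeros at y ∈ {0}
  x = 2: [0↦6, 1↦7, 2↦1, 3↦10, 4↦1, 5↦7, 6↦6, 7↦9, 8↦5, 9↦5, 10↦9]  zeros at y ∈ ∅
  x = 3: [0↦5, 1↦5, 2↦9, 3↦6, 4↦7, 5↦1, 6↦10, 7↦1, 8↦7, 9↦6, 10↦9]  zeros at y ∈ ∅
  x = 4: [0↦8, 1↦7, 2↦10, 3↦6, 4↦6, 5↦10, 6↦7, 7↦8, 8↦2, 9↦0, 10↦2]  zeros at y ∈ {9}
  x = 5: [0↦4, 1↦2, 2↦4, 3↦10, 4↦9, 5↦1, 6↦8, 7↦8, 8↦1, 9↦9, 10↦10]  zeros at y ∈ ∅
  x = 6: [0↦4, 1↦1, 2↦2, 3↦7, 4↦5, 5↦7, 6↦2, 7↦1, 8↦4, 9↦0, 10↦0]  zeros at y ∈ {9, 10}
  x = 7: [0↦8, 1↦4, 2↦4, 3↦8, 4↦5, 5↦6, 6↦0, 7↦9, 8↦0, 9↦6, 10↦5]  zeros at y ∈ {6, 8}
  x = 8: [0↦5, 1↦0, 2↦10, 3↦2, 4↦9, 5↦9, 6↦2, 7↦10, 8↦0, 9↦5, 10↦3]  zeros at y ∈ {1, 8}
  x = 9: [0↦6, 1↦0, 2↦9, 3↦0, 4↦6, 5↦5, 6↦8, 7↦4, 8↦4, 9↦8, 10↦5]  zeros at y ∈ {1, 3}
  x = 10: [0↦0, 1↦4, 2↦1, 3↦2, 4↦7, 5↦5, 6↦7, 7↦2, 8↦1, 9↦4, 10↦0]  zeros at y ∈ {0, 10}
Collecting zeros: affine points = {(1, 0), (4, 9), (6, 9), (6, 10), (7, 6), (7, 8), (8, 1), (8, 8), (9, 1), (9, 3), (10, 0), (10, 10)}.
Total count |C(F_11)_aff| = 12.


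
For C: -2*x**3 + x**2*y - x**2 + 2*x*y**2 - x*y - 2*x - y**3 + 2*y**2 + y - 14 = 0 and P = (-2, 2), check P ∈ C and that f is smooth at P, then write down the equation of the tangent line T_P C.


Tangent line at P: -24*x - 13*y - 22 = 0.

Step 1: f(-2, 2) = 0, so P lies on C.
Step 2: partial derivatives
  f_x(x, y) = -6*x**2 + 2*x*y - 2*x + 2*y**2 - y - 2, f_y(x, y) = x**2 + 4*x*y - x - 3*y**2 + 4*y + 1.
  f_x(P) = -24, f_y(P) = -13 (gradient nonzero, so P is smooth).
Step 3: tangent line at P: -24·(x − -2) + -13·(y − 2) = 0.
Expanding: -24*x - 13*y - 22 = 0.


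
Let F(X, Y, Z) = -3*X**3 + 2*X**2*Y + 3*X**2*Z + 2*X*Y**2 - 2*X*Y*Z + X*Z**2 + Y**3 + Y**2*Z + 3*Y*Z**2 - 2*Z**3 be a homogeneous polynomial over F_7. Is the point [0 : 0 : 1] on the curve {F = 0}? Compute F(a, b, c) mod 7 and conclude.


F(0,0,1) ≡ 5 (mod 7); P is NOT on the curve.

Evaluate F(0, 0, 1) term-by-term (mod 7).
  -3*X**3 ↦ -3·0·1·1 = 0
  2*X**2*Y ↦ 2·0·0·1 = 0
  3*X**2*Z ↦ 3·0·1·1 = 0
  2*X*Y**2 ↦ 2·0·0·1 = 0
  -2*X*Y*Z ↦ -2·0·0·1 = 0
  X*Z**2 ↦ 1·0·1·1 = 0
  Y**3 ↦ 1·1·0·1 = 0
  Y**2*Z ↦ 1·1·0·1 = 0
  3*Y*Z**2 ↦ 3·1·0·1 = 0
  -2*Z**3 ↦ -2·1·1·1 = -2
Sum: F(0, 0, 1) = (0) + (0) + (0) + (0) + (0) + (0) + (0) + (0) + (0) + (-2) = -2.
Reducing mod 7: -2 ≡ 5 (mod 7).
Since F(a, b, c) ≡ 5 ≠ 0 (mod 7), P does NOT lie on the curve.


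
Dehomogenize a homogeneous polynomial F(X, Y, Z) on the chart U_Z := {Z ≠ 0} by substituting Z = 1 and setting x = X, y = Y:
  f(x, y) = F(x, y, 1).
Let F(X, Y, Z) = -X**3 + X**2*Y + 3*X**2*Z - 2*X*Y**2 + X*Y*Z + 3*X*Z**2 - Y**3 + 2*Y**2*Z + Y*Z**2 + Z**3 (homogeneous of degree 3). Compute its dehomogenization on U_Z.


f(x, y) = -x**3 + x**2*y + 3*x**2 - 2*x*y**2 + x*y + 3*x - y**3 + 2*y**2 + y + 1

On U_Z we set Z = 1. Each monomial c·X^i·Y^j·Z^k in F becomes c·x^i·y^j·1^k = c·x^i·y^j.
Substituting Z = 1: F(X, Y, 1) = -x**3 + x**2*y + 3*x**2 - 2*x*y**2 + x*y + 3*x - y**3 + 2*y**2 + y + 1.
Note: deg(f) ≤ deg(F) = 3; strict inequality happens when F is divisible by Z (lost terms).


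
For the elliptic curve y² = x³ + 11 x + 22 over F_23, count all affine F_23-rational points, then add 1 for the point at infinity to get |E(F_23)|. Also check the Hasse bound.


Affine points = {(2, 11), (2, 12), (3, 6), (3, 17), (5, 8), (5, 15), (8, 1), (8, 22), (11, 5), (11, 18), (13, 4), (13, 19), (16, 4), (16, 19), (17, 4), (17, 19), (18, 7), (18, 16), (19, 11), (19, 12), (20, 10), (20, 13)}; affine count = 22; |E(F_23)| = 23.

Discriminant check: Δ ∝ 4a³ + 27b² = 4·11³ + 27·22² = 4·1331 + 27·484 ≡ 15 (mod 23). Nonzero ⇒ E is nonsingular.
For each x ∈ F_23, compute rhs = x³ + 11·x + 22 mod 23, then count y ∈ F_23 with y² ≡ rhs.
  x = 0: rhs = 22, matching y values: none (0 points).
  x = 1: rhs = 11, matching y values: none (0 points).
  x = 2: rhs = 6, matching y values: 11, 12 (2 points).
  x = 3: rhs = 13, matching y values: 6, 17 (2 points).
  x = 4: rhs = 15, matching y values: none (0 points).
  x = 5: rhs = 18, matching y values: 8, 15 (2 points).
  x = 6: rhs = 5, matching y values: none (0 points).
  x = 7: rhs = 5, matching y values: none (0 points).
  x = 8: rhs = 1, matching y values: 1, 22 (2 points).
  x = 9: rhs = 22, matching y values: none (0 points).
  x = 10: rhs = 5, matching y values: none (0 points).
  x = 11: rhs = 2, matching y values: 5, 18 (2 points).
  x = 12: rhs = 19, matching y values: none (0 points).
  x = 13: rhs = 16, matching y values: 4, 19 (2 points).
  x = 14: rhs = 22, matching y values: none (0 points).
  x = 15: rhs = 20, matching y values: none (0 points).
  x = 16: rhs = 16, matching y values: 4, 19 (2 points).
  x = 17: rhs = 16, matching y values: 4, 19 (2 points).
  x = 18: rhs = 3, matching y values: 7, 16 (2 points).
  x = 19: rhs = 6, matching y values: 11, 12 (2 points).
  x = 20: rhs = 8, matching y values: 10, 13 (2 points).
  x = 21: rhs = 15, matching y values: none (0 points).
  x = 22: rhs = 10, matching y values: none (0 points).
Total affine count: 22.
Full point count |E(F_23)| = 22 + 1 = 23.
Hasse bound: |23 − (23+1)| = |-1| = 1 ≤ 2√23 ≈ 9.5917 ✓.


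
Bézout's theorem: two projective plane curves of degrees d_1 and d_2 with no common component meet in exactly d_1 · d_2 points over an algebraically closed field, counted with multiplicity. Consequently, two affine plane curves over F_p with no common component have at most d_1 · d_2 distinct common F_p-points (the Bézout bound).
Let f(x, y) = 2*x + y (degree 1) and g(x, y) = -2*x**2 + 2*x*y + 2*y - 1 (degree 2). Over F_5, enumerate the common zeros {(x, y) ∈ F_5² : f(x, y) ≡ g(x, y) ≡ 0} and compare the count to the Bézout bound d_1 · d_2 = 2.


Common zeros: ∅; count = 0; Bézout bound = 2.

deg(f) = 1, deg(g) = 2, so Bézout bound = 2.
Scan x ∈ F_5. For each x, list the y ∈ F_5 with f(x, y) ≡ 0 and those with g(x, y) ≡ 0 (mod 5); the common zeros in that column are the intersection.
  x = 0: f ≡ 0 at y ∈ {0}; g ≡ 0 at y ∈ {3}; common: ∅.
  x = 1: f ≡ 0 at y ∈ {3}; g ≡ 0 at y ∈ {2}; common: ∅.
  x = 2: f ≡ 0 at y ∈ {1}; g ≡ 0 at y ∈ {4}; common: ∅.
  x = 3: f ≡ 0 at y ∈ {4}; g ≡ 0 at y ∈ {3}; common: ∅.
  x = 4: f ≡ 0 at y ∈ {2}; g ≡ 0 at y ∈ ∅; common: ∅.
Collecting: common zeros = ∅, so the count is 0.
Comparison with the Bézout bound: 0 ≤ 2 = deg(f)·deg(g), as expected for curves with no common component (the affine F_5-count falls short of the bound because intersections may lie at infinity, over extension fields, or carry multiplicity).


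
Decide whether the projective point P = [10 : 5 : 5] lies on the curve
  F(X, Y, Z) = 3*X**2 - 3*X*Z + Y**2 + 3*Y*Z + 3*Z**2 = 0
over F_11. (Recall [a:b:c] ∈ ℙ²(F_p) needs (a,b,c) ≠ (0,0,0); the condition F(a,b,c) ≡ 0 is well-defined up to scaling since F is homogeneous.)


F(10,5,5) ≡ 6 (mod 11); P is NOT on the curve.

Evaluate F(10, 5, 5) term-by-term (mod 11).
  3*X**2 ↦ 3·100·1·1 = 300
  -3*X*Z ↦ -3·10·1·5 = -150
  Y**2 ↦ 1·1·25·1 = 25
  3*Y*Z ↦ 3·1·5·5 = 75
  3*Z**2 ↦ 3·1·1·25 = 75
Sum: F(10, 5, 5) = (300) + (-150) + (25) + (75) + (75) = 325.
Reducing mod 11: 325 ≡ 6 (mod 11).
Since F(a, b, c) ≡ 6 ≠ 0 (mod 11), P does NOT lie on the curve.
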